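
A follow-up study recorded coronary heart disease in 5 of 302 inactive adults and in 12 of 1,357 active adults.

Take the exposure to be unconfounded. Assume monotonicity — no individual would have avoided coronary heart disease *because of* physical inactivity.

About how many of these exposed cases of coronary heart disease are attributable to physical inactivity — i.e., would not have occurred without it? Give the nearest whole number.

p₁ = P(outcome | exposed) = 5/302 = 0.016556
p₀ = P(outcome | unexposed) = 12/1357 = 0.008843
PN = (p₁ − p₀)/p₁ = (0.016556 − 0.008843) / 0.016556 ≈ 0.46588.
Attributable cases ≈ PN × (exposed cases) = 0.46588 × 5 ≈ 2.33.

about 2 cases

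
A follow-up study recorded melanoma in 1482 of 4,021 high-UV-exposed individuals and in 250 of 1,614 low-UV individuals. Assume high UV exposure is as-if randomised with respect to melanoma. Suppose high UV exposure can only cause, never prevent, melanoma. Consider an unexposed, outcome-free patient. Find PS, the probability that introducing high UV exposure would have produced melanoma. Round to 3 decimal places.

p₁ = P(outcome | exposed) = 1482/4021 = 0.36857
p₀ = P(outcome | unexposed) = 250/1614 = 0.15489
Under exogeneity and monotonicity, PS = (p₁ − p₀) / (1 − p₀).
PS = (0.36857 − 0.15489) / (1 − 0.15489) = 0.21367 / 0.84511 ≈ 0.2528

PS ≈ 0.253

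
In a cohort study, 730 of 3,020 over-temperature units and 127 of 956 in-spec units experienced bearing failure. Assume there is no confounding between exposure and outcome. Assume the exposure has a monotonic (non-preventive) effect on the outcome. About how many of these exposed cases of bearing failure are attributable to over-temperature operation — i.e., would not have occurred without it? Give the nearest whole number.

about 329 cases

p₁ = P(outcome | exposed) = 730/3020 = 0.24172
p₀ = P(outcome | unexposed) = 127/956 = 0.13285
PN = (p₁ − p₀)/p₁ = (0.24172 − 0.13285) / 0.24172 ≈ 0.45042.
Attributable cases ≈ PN × (exposed cases) = 0.45042 × 730 ≈ 328.81.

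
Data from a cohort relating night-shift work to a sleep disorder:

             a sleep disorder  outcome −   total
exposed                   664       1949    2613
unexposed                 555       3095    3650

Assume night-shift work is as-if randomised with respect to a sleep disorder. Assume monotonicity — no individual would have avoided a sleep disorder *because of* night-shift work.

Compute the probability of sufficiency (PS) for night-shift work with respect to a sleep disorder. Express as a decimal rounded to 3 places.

PS ≈ 0.120

p₁ = P(outcome | exposed) = 664/2613 = 0.25411
p₀ = P(outcome | unexposed) = 555/3650 = 0.15205
Under exogeneity and monotonicity, PS = (p₁ − p₀) / (1 − p₀).
PS = (0.25411 − 0.15205) / (1 − 0.15205) = 0.10206 / 0.84795 ≈ 0.1204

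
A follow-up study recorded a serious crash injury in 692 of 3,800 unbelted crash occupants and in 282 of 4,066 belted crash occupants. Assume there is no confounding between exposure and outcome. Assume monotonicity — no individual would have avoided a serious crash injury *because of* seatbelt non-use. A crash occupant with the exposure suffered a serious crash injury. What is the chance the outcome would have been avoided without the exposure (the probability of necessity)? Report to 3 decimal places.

PN ≈ 0.619

p₁ = P(outcome | exposed) = 692/3800 = 0.18211
p₀ = P(outcome | unexposed) = 282/4066 = 0.069356
Under exogeneity and monotonicity, PN = (p₁ − p₀) / p₁.
PN = (0.18211 − 0.069356) / 0.18211 = 0.11275 / 0.18211 ≈ 0.6191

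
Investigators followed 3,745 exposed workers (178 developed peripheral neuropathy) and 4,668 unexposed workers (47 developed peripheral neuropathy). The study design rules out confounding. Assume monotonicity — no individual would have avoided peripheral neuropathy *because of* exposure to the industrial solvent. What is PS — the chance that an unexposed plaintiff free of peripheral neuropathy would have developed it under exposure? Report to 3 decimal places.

p₁ = P(outcome | exposed) = 178/3745 = 0.04753
p₀ = P(outcome | unexposed) = 47/4668 = 0.010069
Under exogeneity and monotonicity, PS = (p₁ − p₀) / (1 − p₀).
PS = (0.04753 − 0.010069) / (1 − 0.010069) = 0.037461 / 0.98993 ≈ 0.0378

PS ≈ 0.038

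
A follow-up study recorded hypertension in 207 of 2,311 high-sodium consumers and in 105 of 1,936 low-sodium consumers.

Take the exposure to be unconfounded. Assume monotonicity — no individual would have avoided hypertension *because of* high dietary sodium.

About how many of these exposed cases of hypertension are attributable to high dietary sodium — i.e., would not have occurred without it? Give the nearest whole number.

about 82 cases

p₁ = P(outcome | exposed) = 207/2311 = 0.089572
p₀ = P(outcome | unexposed) = 105/1936 = 0.054236
PN = (p₁ − p₀)/p₁ = (0.089572 − 0.054236) / 0.089572 ≈ 0.39450.
Attributable cases ≈ PN × (exposed cases) = 0.39450 × 207 ≈ 81.66.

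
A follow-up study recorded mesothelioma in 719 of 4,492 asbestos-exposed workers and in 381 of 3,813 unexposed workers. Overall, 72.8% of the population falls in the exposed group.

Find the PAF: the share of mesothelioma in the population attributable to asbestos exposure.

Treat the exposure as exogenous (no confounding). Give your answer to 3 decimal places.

PAF ≈ 0.305

p₁ = P(outcome | exposed) = 719/4492 = 0.16006
p₀ = P(outcome | unexposed) = 381/3813 = 0.099921
Overall risk P(Y=1) = π·p₁ + (1−π)·p₀ = 0.728×0.16006 + 0.272×0.099921 = 0.1437.
Under exogeneity, PAF = [P(Y=1) − p₀] / P(Y=1).
PAF = (0.1437 − 0.099921) / 0.1437 ≈ 0.3047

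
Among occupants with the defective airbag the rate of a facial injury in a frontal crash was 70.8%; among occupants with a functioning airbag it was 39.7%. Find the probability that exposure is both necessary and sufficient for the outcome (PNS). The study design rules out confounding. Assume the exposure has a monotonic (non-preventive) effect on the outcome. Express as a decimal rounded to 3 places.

p₁ = 0.708, p₀ = 0.397.
Under exogeneity and monotonicity, PNS = p₁ − p₀.
PNS = 0.708 − 0.397 = 0.311

PNS ≈ 0.311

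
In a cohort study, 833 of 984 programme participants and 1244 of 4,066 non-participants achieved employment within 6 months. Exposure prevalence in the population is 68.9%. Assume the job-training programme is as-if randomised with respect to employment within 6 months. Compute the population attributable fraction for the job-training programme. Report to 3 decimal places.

p₁ = P(outcome | exposed) = 833/984 = 0.84654
p₀ = P(outcome | unexposed) = 1244/4066 = 0.30595
Overall risk P(Y=1) = π·p₁ + (1−π)·p₀ = 0.689×0.84654 + 0.311×0.30595 = 0.67842.
Under exogeneity, PAF = [P(Y=1) − p₀] / P(Y=1).
PAF = (0.67842 − 0.30595) / 0.67842 ≈ 0.5490

PAF ≈ 0.549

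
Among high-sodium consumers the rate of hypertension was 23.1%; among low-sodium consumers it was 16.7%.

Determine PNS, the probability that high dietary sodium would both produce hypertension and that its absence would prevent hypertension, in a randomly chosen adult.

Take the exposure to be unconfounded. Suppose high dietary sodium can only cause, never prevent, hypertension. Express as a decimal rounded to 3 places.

PNS ≈ 0.064

p₁ = 0.231, p₀ = 0.167.
Under exogeneity and monotonicity, PNS = p₁ − p₀.
PNS = 0.231 − 0.167 = 0.064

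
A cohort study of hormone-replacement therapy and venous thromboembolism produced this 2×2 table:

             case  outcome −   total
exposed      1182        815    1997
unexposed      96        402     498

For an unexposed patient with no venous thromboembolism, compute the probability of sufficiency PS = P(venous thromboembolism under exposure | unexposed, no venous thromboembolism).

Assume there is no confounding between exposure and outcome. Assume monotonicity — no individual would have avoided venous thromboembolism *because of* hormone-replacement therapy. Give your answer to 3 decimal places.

p₁ = P(outcome | exposed) = 1182/1997 = 0.59189
p₀ = P(outcome | unexposed) = 96/498 = 0.19277
Under exogeneity and monotonicity, PS = (p₁ − p₀)/(1 − p₀).
PS = (0.59189 − 0.19277) / 0.80723 ≈ 0.4944

PS ≈ 0.494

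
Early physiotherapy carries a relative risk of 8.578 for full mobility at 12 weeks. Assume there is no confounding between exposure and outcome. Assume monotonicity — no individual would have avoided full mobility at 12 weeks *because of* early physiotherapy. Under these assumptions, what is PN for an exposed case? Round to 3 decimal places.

PN ≈ 0.883

Under exogeneity and monotonicity, PN = (RR − 1) / RR = 1 − 1/RR.
PN = (8.578 − 1) / 8.578 = 7.578 / 8.578 ≈ 0.8834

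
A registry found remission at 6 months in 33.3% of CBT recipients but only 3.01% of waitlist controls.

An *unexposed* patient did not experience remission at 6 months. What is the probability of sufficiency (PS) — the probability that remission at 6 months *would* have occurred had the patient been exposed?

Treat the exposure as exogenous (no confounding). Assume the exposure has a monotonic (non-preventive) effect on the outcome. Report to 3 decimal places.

p₁ = 0.333, p₀ = 0.0301.
Under exogeneity and monotonicity, PS = (p₁ − p₀) / (1 − p₀).
PS = (0.333 − 0.0301) / (1 − 0.0301) = 0.3029 / 0.9699 ≈ 0.3123

PS ≈ 0.312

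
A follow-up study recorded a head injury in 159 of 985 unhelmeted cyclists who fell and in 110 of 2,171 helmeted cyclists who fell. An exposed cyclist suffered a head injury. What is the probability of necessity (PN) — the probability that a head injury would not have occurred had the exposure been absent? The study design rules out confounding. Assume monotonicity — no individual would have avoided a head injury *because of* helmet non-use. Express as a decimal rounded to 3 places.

PN ≈ 0.686

p₁ = P(outcome | exposed) = 159/985 = 0.16142
p₀ = P(outcome | unexposed) = 110/2171 = 0.050668
Under exogeneity and monotonicity, PN = (p₁ − p₀) / p₁.
PN = (0.16142 − 0.050668) / 0.16142 = 0.11075 / 0.16142 ≈ 0.6861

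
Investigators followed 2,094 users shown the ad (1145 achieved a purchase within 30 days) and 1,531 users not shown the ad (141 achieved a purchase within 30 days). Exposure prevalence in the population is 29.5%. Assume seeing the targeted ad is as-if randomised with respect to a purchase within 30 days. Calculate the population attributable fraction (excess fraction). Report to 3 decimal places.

p₁ = P(outcome | exposed) = 1145/2094 = 0.5468
p₀ = P(outcome | unexposed) = 141/1531 = 0.092097
Overall risk P(Y=1) = π·p₁ + (1−π)·p₀ = 0.295×0.5468 + 0.705×0.092097 = 0.22623.
Under exogeneity, PAF = [P(Y=1) − p₀] / P(Y=1).
PAF = (0.22623 − 0.092097) / 0.22623 ≈ 0.5929

PAF ≈ 0.593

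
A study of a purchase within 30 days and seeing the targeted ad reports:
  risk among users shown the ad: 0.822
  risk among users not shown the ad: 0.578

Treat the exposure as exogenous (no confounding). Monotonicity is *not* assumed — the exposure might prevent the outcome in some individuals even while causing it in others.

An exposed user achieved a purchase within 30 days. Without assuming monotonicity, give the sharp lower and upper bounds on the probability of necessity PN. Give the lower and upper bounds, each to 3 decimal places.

0.297 ≤ PN ≤ 0.513

Let p₁ = 0.822, p₀ = 0.578.
Under exogeneity alone the bounds on PN are max{0,(p₁−p₀)/p₁} ≤ PN ≤ min{1,(1−p₀)/p₁}.
  lower = (p₁ − p₀)/p₁ = 0.244 / 0.822 ≈ 0.2968
  upper = min{1, (1 − p₀)/p₁} = 0.422 / 0.822 ≈ 0.5134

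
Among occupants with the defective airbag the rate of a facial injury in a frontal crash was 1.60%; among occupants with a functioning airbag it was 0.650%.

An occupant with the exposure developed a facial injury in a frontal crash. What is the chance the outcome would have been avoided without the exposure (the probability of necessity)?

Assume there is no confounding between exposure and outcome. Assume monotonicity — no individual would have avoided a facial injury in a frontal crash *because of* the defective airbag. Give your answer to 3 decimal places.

PN ≈ 0.594

p₁ = 0.016, p₀ = 0.0065.
Under exogeneity and monotonicity, PN = (p₁ − p₀) / p₁.
PN = (0.016 − 0.0065) / 0.016 = 0.0095 / 0.016 ≈ 0.5938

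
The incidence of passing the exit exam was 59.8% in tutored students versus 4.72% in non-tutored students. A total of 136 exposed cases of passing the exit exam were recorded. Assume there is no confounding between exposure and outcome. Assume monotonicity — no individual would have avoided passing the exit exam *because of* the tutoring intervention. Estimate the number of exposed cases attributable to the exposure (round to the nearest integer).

p₁ = 0.598, p₀ = 0.0472.
PN = (p₁ − p₀)/p₁ = (0.598 − 0.0472) / 0.598 ≈ 0.92107.
Attributable cases ≈ PN × (exposed cases) = 0.92107 × 136 ≈ 125.27.

about 125 cases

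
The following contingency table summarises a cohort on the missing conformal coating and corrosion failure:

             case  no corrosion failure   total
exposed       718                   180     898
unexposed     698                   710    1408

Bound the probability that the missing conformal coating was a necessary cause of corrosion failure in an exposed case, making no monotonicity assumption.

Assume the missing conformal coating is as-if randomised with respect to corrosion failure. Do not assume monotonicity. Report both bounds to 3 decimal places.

p₁ = P(outcome | exposed) = 718/898 = 0.79955
p₀ = P(outcome | unexposed) = 698/1408 = 0.49574
Under exogeneity alone the bounds on PN are max{0,(p₁−p₀)/p₁} ≤ PN ≤ min{1,(1−p₀)/p₁}.
  lower = (p₁ − p₀)/p₁ = 0.30382 / 0.79955 ≈ 0.3800
  upper = min{1, (1 − p₀)/p₁} = 0.50426 / 0.79955 ≈ 0.6307

0.380 ≤ PN ≤ 0.631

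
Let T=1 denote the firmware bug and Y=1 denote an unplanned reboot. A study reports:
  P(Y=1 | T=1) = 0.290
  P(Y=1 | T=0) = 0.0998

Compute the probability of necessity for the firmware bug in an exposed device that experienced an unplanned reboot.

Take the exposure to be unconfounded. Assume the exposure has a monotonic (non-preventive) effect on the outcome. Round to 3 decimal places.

Let p₁ = 0.29, p₀ = 0.0998.
Under exogeneity and monotonicity, PN = (p₁ − p₀) / p₁.
PN = (0.29 − 0.0998) / 0.29 = 0.1902 / 0.29 ≈ 0.6559

PN ≈ 0.656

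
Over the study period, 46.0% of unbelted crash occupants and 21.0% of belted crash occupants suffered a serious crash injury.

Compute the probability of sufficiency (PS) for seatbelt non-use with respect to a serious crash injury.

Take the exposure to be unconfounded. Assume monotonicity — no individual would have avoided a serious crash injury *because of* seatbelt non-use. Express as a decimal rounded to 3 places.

p₁ = 0.46, p₀ = 0.21.
Under exogeneity and monotonicity, PS = (p₁ − p₀) / (1 − p₀).
PS = (0.46 − 0.21) / (1 − 0.21) = 0.25 / 0.79 ≈ 0.3165

PS ≈ 0.316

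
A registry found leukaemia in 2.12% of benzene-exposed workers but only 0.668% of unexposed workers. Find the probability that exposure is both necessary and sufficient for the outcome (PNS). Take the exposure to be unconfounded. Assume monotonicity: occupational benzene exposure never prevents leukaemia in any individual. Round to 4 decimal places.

p₁ = 0.0212, p₀ = 0.00668.
Under exogeneity and monotonicity, PNS = p₁ − p₀.
PNS = 0.0212 − 0.00668 = 0.01452

PNS ≈ 0.0145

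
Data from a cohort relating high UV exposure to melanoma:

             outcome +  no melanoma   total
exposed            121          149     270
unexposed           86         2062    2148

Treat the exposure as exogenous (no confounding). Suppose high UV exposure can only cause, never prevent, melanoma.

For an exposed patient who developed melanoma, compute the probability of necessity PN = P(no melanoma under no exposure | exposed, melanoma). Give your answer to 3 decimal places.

PN ≈ 0.911

p₁ = P(outcome | exposed) = 121/270 = 0.44815
p₀ = P(outcome | unexposed) = 86/2148 = 0.040037
Under exogeneity and monotonicity, PN = (p₁ − p₀)/p₁.
PN = (0.44815 − 0.040037) / 0.44815 ≈ 0.9107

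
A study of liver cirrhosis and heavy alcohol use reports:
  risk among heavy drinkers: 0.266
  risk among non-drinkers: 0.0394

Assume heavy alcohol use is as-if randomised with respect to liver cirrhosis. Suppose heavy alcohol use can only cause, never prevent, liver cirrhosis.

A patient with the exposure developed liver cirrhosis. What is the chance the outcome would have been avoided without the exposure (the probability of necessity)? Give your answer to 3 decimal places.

Let p₁ = 0.266, p₀ = 0.0394.
Under exogeneity and monotonicity, PN = (p₁ − p₀) / p₁.
PN = (0.266 − 0.0394) / 0.266 = 0.2266 / 0.266 ≈ 0.8519

PN ≈ 0.852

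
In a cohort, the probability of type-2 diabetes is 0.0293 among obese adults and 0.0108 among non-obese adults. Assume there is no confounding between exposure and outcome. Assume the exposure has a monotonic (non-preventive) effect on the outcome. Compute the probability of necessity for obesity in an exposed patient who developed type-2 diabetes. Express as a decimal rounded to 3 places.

PN ≈ 0.631

Let p₁ = 0.0293, p₀ = 0.0108.
Under exogeneity and monotonicity, PN = (p₁ − p₀) / p₁.
PN = (0.0293 − 0.0108) / 0.0293 = 0.0185 / 0.0293 ≈ 0.6314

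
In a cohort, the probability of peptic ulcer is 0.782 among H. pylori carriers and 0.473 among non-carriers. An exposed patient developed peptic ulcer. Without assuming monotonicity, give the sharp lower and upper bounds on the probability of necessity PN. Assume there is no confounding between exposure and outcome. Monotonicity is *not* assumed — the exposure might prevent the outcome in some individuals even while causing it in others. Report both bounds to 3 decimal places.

Let p₁ = 0.782, p₀ = 0.473.
Under exogeneity alone the bounds on PN are max{0,(p₁−p₀)/p₁} ≤ PN ≤ min{1,(1−p₀)/p₁}.
  lower = (p₁ − p₀)/p₁ = 0.309 / 0.782 ≈ 0.3951
  upper = min{1, (1 − p₀)/p₁} = 0.527 / 0.782 ≈ 0.6739

0.395 ≤ PN ≤ 0.674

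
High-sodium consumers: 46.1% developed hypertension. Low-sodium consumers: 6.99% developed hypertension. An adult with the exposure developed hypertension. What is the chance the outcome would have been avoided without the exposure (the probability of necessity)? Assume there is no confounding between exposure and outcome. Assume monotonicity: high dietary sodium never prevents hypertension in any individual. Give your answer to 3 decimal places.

p₁ = 0.461, p₀ = 0.0699.
Under exogeneity and monotonicity, PN = (p₁ − p₀) / p₁.
PN = (0.461 − 0.0699) / 0.461 = 0.3911 / 0.461 ≈ 0.8484

PN ≈ 0.848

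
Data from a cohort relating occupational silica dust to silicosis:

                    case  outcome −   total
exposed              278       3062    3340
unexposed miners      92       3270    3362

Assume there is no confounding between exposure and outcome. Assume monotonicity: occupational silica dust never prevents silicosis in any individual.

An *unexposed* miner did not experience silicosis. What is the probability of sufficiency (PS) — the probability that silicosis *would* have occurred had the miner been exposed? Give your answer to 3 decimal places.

p₁ = P(outcome | exposed) = 278/3340 = 0.083234
p₀ = P(outcome | unexposed) = 92/3362 = 0.027365
Under exogeneity and monotonicity, PS = (p₁ − p₀)/(1 − p₀).
PS = (0.083234 − 0.027365) / 0.97264 ≈ 0.0574

PS ≈ 0.057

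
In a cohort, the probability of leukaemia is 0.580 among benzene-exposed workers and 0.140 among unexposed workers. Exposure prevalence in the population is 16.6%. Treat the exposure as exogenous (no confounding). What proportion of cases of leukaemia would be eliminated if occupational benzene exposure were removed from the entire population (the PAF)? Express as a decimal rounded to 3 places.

PAF ≈ 0.343

Let p₁ = 0.58, p₀ = 0.14.
Overall risk P(Y=1) = π·p₁ + (1−π)·p₀ = 0.166×0.58 + 0.834×0.14 = 0.21304.
Under exogeneity, PAF = [P(Y=1) − p₀] / P(Y=1).
PAF = (0.21304 − 0.14) / 0.21304 ≈ 0.3428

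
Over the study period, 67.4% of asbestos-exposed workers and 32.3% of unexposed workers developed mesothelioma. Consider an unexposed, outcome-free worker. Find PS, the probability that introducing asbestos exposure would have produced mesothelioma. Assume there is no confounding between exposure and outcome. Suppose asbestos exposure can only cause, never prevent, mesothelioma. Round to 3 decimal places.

p₁ = 0.674, p₀ = 0.323.
Under exogeneity and monotonicity, PS = (p₁ − p₀) / (1 − p₀).
PS = (0.674 − 0.323) / (1 − 0.323) = 0.351 / 0.677 ≈ 0.5185

PS ≈ 0.518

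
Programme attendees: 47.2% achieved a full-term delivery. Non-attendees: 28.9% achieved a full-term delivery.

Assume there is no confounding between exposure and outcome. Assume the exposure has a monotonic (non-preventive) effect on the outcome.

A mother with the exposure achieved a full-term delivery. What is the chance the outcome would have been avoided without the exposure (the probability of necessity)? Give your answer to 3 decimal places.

p₁ = 0.472, p₀ = 0.289.
Under exogeneity and monotonicity, PN = (p₁ − p₀) / p₁.
PN = (0.472 − 0.289) / 0.472 = 0.183 / 0.472 ≈ 0.3877

PN ≈ 0.388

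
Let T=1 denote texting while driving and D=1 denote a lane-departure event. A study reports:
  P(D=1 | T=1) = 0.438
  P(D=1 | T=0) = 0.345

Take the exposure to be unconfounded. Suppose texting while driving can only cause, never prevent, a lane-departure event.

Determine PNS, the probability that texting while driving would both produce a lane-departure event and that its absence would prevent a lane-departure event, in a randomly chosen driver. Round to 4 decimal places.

Let p₁ = 0.438, p₀ = 0.345.
Under exogeneity and monotonicity, PNS = p₁ − p₀.
PNS = 0.438 − 0.345 = 0.093

PNS ≈ 0.0930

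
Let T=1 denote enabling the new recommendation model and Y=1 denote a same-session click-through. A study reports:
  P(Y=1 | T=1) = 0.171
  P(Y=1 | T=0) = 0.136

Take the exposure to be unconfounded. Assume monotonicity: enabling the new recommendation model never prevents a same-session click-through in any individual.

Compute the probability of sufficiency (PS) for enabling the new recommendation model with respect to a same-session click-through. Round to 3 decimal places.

PS ≈ 0.041

Let p₁ = 0.171, p₀ = 0.136.
Under exogeneity and monotonicity, PS = (p₁ − p₀) / (1 − p₀).
PS = (0.171 − 0.136) / (1 − 0.136) = 0.035 / 0.864 ≈ 0.0405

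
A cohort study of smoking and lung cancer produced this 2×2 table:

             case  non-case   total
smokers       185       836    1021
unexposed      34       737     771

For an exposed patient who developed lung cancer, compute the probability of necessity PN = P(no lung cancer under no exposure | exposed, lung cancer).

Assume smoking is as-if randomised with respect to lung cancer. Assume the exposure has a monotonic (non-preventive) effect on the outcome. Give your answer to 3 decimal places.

PN ≈ 0.757

p₁ = P(outcome | exposed) = 185/1021 = 0.18119
p₀ = P(outcome | unexposed) = 34/771 = 0.044099
Under exogeneity and monotonicity, PN = (p₁ − p₀) / p₁.
PN = (0.18119 − 0.044099) / 0.18119 = 0.1371 / 0.18119 ≈ 0.7566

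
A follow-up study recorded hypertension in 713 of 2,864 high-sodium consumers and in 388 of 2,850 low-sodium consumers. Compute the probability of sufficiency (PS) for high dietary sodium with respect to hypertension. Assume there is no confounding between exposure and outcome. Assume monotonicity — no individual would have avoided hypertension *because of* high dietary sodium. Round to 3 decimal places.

p₁ = P(outcome | exposed) = 713/2864 = 0.24895
p₀ = P(outcome | unexposed) = 388/2850 = 0.13614
Under exogeneity and monotonicity, PS = (p₁ − p₀) / (1 − p₀).
PS = (0.24895 − 0.13614) / (1 − 0.13614) = 0.11281 / 0.86386 ≈ 0.1306

PS ≈ 0.131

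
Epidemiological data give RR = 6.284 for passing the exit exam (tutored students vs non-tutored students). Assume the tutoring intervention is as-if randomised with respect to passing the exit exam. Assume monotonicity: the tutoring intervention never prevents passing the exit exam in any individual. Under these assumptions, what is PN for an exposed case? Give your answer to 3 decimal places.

Under exogeneity and monotonicity, PN = (RR − 1) / RR = 1 − 1/RR.
PN = (6.284 − 1) / 6.284 = 5.284 / 6.284 ≈ 0.8409

PN ≈ 0.841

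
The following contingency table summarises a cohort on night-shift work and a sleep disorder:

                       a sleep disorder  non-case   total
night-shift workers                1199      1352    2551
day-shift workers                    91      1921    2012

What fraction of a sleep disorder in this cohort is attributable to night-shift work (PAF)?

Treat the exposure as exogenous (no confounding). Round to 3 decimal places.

PAF ≈ 0.840

p₁ = P(outcome | exposed) = 1199/2551 = 0.47001
p₀ = P(outcome | unexposed) = 91/2012 = 0.045229
Exposure prevalence π = 2551/4563 = 0.55906; overall risk P(Y=1) = 0.28271.
Under exogeneity, PAF = [P(Y=1) − p₀]/P(Y=1).
PAF = (0.28271 − 0.045229) / 0.28271 ≈ 0.8400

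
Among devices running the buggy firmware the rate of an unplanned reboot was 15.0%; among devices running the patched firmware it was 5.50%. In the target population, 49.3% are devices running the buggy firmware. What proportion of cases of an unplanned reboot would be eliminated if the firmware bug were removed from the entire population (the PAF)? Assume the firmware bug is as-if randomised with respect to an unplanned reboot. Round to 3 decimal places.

p₁ = 0.15, p₀ = 0.055.
Overall risk P(Y=1) = π·p₁ + (1−π)·p₀ = 0.493×0.15 + 0.507×0.055 = 0.10184.
Under exogeneity, PAF = [P(Y=1) − p₀] / P(Y=1).
PAF = (0.10184 − 0.055) / 0.10184 ≈ 0.4599

PAF ≈ 0.460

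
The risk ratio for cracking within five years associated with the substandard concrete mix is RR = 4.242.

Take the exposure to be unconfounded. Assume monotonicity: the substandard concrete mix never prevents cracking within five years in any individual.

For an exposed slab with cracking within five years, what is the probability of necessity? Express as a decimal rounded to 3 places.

PN ≈ 0.764

Under exogeneity and monotonicity, PN = (RR − 1) / RR = 1 − 1/RR.
PN = (4.242 − 1) / 4.242 = 3.242 / 4.242 ≈ 0.7643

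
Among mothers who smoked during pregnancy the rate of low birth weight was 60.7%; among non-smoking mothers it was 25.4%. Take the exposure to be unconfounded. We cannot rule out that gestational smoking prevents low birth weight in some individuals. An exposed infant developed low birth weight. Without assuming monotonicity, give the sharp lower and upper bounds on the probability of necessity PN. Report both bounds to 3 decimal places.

0.582 ≤ PN ≤ 1.000

p₁ = 0.607, p₀ = 0.254.
Under exogeneity alone the bounds on PN are max{0,(p₁−p₀)/p₁} ≤ PN ≤ min{1,(1−p₀)/p₁}.
  lower = (p₁ − p₀)/p₁ = 0.353 / 0.607 ≈ 0.5815
  upper = min{1, (1 − p₀)/p₁} = 0.746 / 0.607 ≈ 1.2290 → capped at 1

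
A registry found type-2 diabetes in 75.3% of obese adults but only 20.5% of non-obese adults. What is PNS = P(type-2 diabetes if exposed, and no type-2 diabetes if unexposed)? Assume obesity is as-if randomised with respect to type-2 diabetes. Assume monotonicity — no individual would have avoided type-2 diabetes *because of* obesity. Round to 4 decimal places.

PNS ≈ 0.5480

p₁ = 0.753, p₀ = 0.205.
Under exogeneity and monotonicity, PNS = p₁ − p₀.
PNS = 0.753 − 0.205 = 0.548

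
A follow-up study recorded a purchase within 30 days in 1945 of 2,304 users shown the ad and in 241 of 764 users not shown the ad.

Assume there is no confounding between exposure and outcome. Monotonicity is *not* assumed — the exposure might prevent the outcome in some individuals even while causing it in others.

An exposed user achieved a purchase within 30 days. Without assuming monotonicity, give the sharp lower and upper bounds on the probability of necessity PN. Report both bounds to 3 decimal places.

p₁ = P(outcome | exposed) = 1945/2304 = 0.84418
p₀ = P(outcome | unexposed) = 241/764 = 0.31545
Under exogeneity alone the bounds on PN are max{0,(p₁−p₀)/p₁} ≤ PN ≤ min{1,(1−p₀)/p₁}.
  lower = (p₁ − p₀)/p₁ = 0.52874 / 0.84418 ≈ 0.6263
  upper = min{1, (1 − p₀)/p₁} = 0.68455 / 0.84418 ≈ 0.8109

0.626 ≤ PN ≤ 0.811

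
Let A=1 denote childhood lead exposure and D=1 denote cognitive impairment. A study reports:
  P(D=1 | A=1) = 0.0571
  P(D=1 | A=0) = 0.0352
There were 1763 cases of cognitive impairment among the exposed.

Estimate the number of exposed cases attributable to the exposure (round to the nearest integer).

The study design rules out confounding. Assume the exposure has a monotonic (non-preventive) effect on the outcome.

about 676 cases

Let p₁ = 0.0571, p₀ = 0.0352.
PN = (p₁ − p₀)/p₁ = (0.0571 − 0.0352) / 0.0571 ≈ 0.38354.
Attributable cases ≈ PN × (exposed cases) = 0.38354 × 1763 ≈ 676.18.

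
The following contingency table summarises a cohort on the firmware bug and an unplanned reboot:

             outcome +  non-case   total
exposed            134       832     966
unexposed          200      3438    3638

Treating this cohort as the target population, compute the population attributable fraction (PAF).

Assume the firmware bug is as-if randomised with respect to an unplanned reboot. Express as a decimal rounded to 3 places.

p₁ = P(outcome | exposed) = 134/966 = 0.13872
p₀ = P(outcome | unexposed) = 200/3638 = 0.054975
Exposure prevalence π = 966/4604 = 0.20982; overall risk P(Y=1) = 0.072546.
Under exogeneity, PAF = [P(Y=1) − p₀]/P(Y=1).
PAF = (0.072546 − 0.054975) / 0.072546 ≈ 0.2422

PAF ≈ 0.242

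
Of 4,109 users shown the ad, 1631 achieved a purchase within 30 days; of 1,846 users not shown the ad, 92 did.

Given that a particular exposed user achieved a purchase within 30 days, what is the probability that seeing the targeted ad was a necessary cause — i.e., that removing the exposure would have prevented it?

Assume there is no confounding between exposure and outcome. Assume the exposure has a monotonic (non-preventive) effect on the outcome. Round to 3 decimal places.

p₁ = P(outcome | exposed) = 1631/4109 = 0.39693
p₀ = P(outcome | unexposed) = 92/1846 = 0.049837
Under exogeneity and monotonicity, PN = (p₁ − p₀) / p₁.
PN = (0.39693 − 0.049837) / 0.39693 = 0.3471 / 0.39693 ≈ 0.8744

PN ≈ 0.874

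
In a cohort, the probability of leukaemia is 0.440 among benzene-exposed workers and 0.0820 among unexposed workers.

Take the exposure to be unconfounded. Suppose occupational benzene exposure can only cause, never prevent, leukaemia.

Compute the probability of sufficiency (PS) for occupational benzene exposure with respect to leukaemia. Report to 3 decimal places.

Let p₁ = 0.44, p₀ = 0.082.
Under exogeneity and monotonicity, PS = (p₁ − p₀) / (1 − p₀).
PS = (0.44 − 0.082) / (1 − 0.082) = 0.358 / 0.918 ≈ 0.3900

PS ≈ 0.390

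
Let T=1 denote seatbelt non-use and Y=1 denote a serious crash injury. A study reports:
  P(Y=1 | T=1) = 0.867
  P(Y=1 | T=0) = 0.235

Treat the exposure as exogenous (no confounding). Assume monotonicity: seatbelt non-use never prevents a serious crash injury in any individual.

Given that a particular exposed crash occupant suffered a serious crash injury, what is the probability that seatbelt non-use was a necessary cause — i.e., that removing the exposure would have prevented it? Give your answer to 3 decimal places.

Let p₁ = 0.867, p₀ = 0.235.
Under exogeneity and monotonicity, PN = (p₁ − p₀) / p₁.
PN = (0.867 − 0.235) / 0.867 = 0.632 / 0.867 ≈ 0.7290

PN ≈ 0.729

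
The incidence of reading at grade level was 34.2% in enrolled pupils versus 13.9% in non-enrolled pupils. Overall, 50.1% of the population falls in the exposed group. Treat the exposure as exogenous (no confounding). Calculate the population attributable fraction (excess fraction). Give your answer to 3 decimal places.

p₁ = 0.342, p₀ = 0.139.
Overall risk P(Y=1) = π·p₁ + (1−π)·p₀ = 0.501×0.342 + 0.499×0.139 = 0.2407.
Under exogeneity, PAF = [P(Y=1) − p₀] / P(Y=1).
PAF = (0.2407 − 0.139) / 0.2407 ≈ 0.4225

PAF ≈ 0.423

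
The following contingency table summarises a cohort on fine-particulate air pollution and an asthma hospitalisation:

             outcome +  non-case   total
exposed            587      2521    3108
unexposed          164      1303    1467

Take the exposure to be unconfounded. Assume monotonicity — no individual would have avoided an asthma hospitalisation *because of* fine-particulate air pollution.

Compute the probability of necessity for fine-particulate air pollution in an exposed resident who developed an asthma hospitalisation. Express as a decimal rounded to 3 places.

PN ≈ 0.408

p₁ = P(outcome | exposed) = 587/3108 = 0.18887
p₀ = P(outcome | unexposed) = 164/1467 = 0.11179
Under exogeneity and monotonicity, PN = (p₁ − p₀) / p₁.
PN = (0.18887 − 0.11179) / 0.18887 = 0.077075 / 0.18887 ≈ 0.4081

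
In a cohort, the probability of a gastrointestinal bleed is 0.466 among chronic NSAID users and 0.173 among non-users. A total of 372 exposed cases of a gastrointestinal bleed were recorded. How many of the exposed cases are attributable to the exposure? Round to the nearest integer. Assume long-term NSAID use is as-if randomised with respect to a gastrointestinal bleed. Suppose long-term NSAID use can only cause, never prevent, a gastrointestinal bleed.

Let p₁ = 0.466, p₀ = 0.173.
PN = (p₁ − p₀)/p₁ = (0.466 − 0.173) / 0.466 ≈ 0.62876.
Attributable cases ≈ PN × (exposed cases) = 0.62876 × 372 ≈ 233.90.

about 234 cases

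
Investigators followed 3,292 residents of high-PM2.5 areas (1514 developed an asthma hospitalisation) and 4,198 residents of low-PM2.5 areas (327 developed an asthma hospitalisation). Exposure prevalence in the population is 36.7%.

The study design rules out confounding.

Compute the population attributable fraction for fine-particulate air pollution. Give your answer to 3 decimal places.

PAF ≈ 0.643

p₁ = P(outcome | exposed) = 1514/3292 = 0.4599
p₀ = P(outcome | unexposed) = 327/4198 = 0.077894
Overall risk P(Y=1) = π·p₁ + (1−π)·p₀ = 0.367×0.4599 + 0.633×0.077894 = 0.21809.
Under exogeneity, PAF = [P(Y=1) − p₀] / P(Y=1).
PAF = (0.21809 − 0.077894) / 0.21809 ≈ 0.6428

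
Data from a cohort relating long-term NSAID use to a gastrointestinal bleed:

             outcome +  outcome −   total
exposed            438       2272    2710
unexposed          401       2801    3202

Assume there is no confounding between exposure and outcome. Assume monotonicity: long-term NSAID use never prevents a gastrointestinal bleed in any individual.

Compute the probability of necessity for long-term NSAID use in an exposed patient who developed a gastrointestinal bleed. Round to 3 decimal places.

p₁ = P(outcome | exposed) = 438/2710 = 0.16162
p₀ = P(outcome | unexposed) = 401/3202 = 0.12523
Under exogeneity and monotonicity, PN = (p₁ − p₀)/p₁.
PN = (0.16162 − 0.12523) / 0.16162 ≈ 0.2251

PN ≈ 0.225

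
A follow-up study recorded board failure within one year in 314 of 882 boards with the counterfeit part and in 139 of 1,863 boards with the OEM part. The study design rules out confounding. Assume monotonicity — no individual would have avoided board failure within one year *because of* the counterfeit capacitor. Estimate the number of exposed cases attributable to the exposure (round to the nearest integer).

about 248 cases

p₁ = P(outcome | exposed) = 314/882 = 0.35601
p₀ = P(outcome | unexposed) = 139/1863 = 0.074611
PN = (p₁ − p₀)/p₁ = (0.35601 − 0.074611) / 0.35601 ≈ 0.79042.
Attributable cases ≈ PN × (exposed cases) = 0.79042 × 314 ≈ 248.19.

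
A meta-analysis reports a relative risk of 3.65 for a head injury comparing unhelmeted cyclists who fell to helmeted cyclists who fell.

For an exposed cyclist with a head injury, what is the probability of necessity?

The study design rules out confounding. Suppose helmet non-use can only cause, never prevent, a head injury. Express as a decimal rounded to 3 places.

Under exogeneity and monotonicity, PN = (RR − 1) / RR = 1 − 1/RR.
PN = (3.65 − 1) / 3.65 = 2.65 / 3.65 ≈ 0.7260

PN ≈ 0.726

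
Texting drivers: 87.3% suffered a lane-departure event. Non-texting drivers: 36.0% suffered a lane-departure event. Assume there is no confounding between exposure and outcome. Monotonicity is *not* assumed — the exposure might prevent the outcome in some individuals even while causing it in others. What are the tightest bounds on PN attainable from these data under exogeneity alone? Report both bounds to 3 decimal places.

0.588 ≤ PN ≤ 0.733

p₁ = 0.873, p₀ = 0.36.
Under exogeneity alone the bounds on PN are max{0,(p₁−p₀)/p₁} ≤ PN ≤ min{1,(1−p₀)/p₁}.
  lower = (p₁ − p₀)/p₁ = 0.513 / 0.873 ≈ 0.5876
  upper = min{1, (1 − p₀)/p₁} = 0.64 / 0.873 ≈ 0.7331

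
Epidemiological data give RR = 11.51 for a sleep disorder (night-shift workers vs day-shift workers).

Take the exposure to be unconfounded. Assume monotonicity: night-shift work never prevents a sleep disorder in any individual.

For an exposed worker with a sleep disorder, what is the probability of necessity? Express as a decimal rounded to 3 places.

Under exogeneity and monotonicity, PN = (RR − 1) / RR = 1 − 1/RR.
PN = (11.51 − 1) / 11.51 = 10.51 / 11.51 ≈ 0.9131

PN ≈ 0.913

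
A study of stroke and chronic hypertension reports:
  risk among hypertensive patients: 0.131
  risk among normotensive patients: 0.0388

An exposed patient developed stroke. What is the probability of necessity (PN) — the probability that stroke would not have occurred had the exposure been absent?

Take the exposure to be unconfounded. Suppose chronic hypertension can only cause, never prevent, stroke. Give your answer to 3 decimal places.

Let p₁ = 0.131, p₀ = 0.0388.
Under exogeneity and monotonicity, PN = (p₁ − p₀) / p₁.
PN = (0.131 − 0.0388) / 0.131 = 0.0922 / 0.131 ≈ 0.7038

PN ≈ 0.704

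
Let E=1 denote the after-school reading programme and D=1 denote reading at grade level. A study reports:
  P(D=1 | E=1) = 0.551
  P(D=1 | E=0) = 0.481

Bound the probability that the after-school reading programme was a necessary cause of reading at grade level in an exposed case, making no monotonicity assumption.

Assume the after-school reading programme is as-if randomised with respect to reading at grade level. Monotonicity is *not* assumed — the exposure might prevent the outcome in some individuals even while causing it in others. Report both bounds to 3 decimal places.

Let p₁ = 0.551, p₀ = 0.481.
Under exogeneity alone the bounds on PN are max{0,(p₁−p₀)/p₁} ≤ PN ≤ min{1,(1−p₀)/p₁}.
  lower = (p₁ − p₀)/p₁ = 0.07 / 0.551 ≈ 0.1270
  upper = min{1, (1 − p₀)/p₁} = 0.519 / 0.551 ≈ 0.9419

0.127 ≤ PN ≤ 0.942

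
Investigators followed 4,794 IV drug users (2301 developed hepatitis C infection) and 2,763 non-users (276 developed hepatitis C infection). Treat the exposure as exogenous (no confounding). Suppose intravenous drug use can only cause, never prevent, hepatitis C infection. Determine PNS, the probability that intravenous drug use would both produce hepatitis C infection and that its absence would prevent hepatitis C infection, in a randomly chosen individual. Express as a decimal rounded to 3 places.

p₁ = P(outcome | exposed) = 2301/4794 = 0.47997
p₀ = P(outcome | unexposed) = 276/2763 = 0.099891
Under exogeneity and monotonicity, PNS = p₁ − p₀.
PNS = 0.47997 − 0.099891 = 0.38008

PNS ≈ 0.380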